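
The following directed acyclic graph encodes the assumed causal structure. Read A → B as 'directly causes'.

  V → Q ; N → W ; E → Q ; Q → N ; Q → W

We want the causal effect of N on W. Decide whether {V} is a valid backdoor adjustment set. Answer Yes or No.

Backdoor paths from N to W (paths whose first edge points into N):
  P1: N <- Q -> W
Condition 1 (no descendant of N in the set): holds — descendants of N are {W}; none are in {V}.
Condition 2 (every backdoor path blocked by {V}):
  P1: open — no interior node is in the conditioning set.
{V} does not satisfy the backdoor criterion.

No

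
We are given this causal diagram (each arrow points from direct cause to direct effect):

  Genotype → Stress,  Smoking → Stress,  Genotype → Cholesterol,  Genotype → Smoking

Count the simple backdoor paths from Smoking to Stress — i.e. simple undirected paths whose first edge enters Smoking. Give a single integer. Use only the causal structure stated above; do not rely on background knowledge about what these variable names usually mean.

1

A backdoor path from Smoking to Stress is any simple undirected path whose first edge points into Smoking (i.e. leaves Smoking via a parent).
Parents of Smoking: {Genotype}.
Enumerating:
  P1: Smoking <- Genotype -> Stress
That exhausts the simple backdoor paths. Count: 1.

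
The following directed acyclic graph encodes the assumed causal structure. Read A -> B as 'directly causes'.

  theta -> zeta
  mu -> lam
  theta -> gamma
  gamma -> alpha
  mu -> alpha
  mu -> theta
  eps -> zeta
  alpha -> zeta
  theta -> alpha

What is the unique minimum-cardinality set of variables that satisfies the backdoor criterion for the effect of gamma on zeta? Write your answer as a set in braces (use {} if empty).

{theta}

Variables eligible for adjustment (non-descendants of gamma, excluding gamma and zeta): {eps, lam, mu, theta}.
Backdoor paths from gamma to zeta:
  P1: gamma <- theta <- mu -> alpha -> zeta
  P2: gamma <- theta -> alpha -> zeta
  P3: gamma <- theta -> zeta
The empty set is not sufficient: P1 (gamma <- theta <- mu -> alpha -> zeta) has no collider blocking it and no conditioned non-collider, so it is open.
Try {theta}:
  P1: blocked at chain node theta ∈ conditioning set.
  P2: blocked at fork node theta ∈ conditioning set.
  P3: blocked at fork node theta ∈ conditioning set.
{theta} contains no descendant of gamma and blocks every backdoor path.
No other singleton works — e.g. {mu} leaves P2 open — so {theta} is the unique smallest valid adjustment set.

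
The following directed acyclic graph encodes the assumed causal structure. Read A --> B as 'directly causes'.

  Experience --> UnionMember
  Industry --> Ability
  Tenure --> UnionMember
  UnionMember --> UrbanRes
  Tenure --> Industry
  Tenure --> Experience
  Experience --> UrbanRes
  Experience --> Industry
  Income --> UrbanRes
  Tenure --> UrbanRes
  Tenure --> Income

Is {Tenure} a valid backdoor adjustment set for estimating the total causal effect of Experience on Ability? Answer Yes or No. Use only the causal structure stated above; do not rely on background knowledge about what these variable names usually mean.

Yes

Backdoor paths from Experience to Ability (paths whose first edge points into Experience):
  P1: Experience <- Tenure -> Industry -> Ability
Condition 1 (no descendant of Experience in the set): holds — descendants of Experience are {Ability, Industry, UnionMember, UrbanRes}; none are in {Tenure}.
Condition 2 (every backdoor path blocked by {Tenure}):
  P1: blocked at fork node Tenure ∈ conditioning set.
{Tenure} satisfies the backdoor criterion.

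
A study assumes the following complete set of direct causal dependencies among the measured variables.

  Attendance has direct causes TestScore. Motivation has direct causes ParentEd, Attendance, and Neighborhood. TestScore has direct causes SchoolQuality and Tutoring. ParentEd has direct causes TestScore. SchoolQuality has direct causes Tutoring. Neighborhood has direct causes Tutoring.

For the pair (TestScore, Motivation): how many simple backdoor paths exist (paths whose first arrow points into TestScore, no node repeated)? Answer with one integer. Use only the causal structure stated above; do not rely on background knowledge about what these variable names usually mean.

2

A backdoor path from TestScore to Motivation is any simple undirected path whose first edge points into TestScore (i.e. leaves TestScore via a parent).
Parents of TestScore: {SchoolQuality, Tutoring}.
Enumerating:
  P1: TestScore <- Tutoring -> Neighborhood -> Motivation
  P2: TestScore <- SchoolQuality <- Tutoring -> Neighborhood -> Motivation
That exhausts the simple backdoor paths. Count: 2.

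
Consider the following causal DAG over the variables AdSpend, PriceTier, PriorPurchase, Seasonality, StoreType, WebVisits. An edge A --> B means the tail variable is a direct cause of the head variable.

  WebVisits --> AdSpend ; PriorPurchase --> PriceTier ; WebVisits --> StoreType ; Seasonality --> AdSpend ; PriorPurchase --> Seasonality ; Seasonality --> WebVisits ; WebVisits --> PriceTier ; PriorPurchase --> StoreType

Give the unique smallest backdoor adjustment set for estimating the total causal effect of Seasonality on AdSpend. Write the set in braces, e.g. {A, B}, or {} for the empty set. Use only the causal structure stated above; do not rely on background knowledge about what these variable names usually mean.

Variables eligible for adjustment (non-descendants of Seasonality, excluding Seasonality and AdSpend): {PriorPurchase}.
Backdoor paths from Seasonality to AdSpend:
  P1: Seasonality <- PriorPurchase -> PriceTier <- WebVisits -> AdSpend
  P2: Seasonality <- PriorPurchase -> StoreType <- WebVisits -> AdSpend
Each backdoor path contains an unconditioned collider, so every path is already blocked with the empty conditioning set:
  P1: blocked at collider PriceTier (neither it nor any descendant is in the conditioning set).
  P2: blocked at collider StoreType (neither it nor any descendant is in the conditioning set).
The empty set is therefore the unique smallest valid set.

{}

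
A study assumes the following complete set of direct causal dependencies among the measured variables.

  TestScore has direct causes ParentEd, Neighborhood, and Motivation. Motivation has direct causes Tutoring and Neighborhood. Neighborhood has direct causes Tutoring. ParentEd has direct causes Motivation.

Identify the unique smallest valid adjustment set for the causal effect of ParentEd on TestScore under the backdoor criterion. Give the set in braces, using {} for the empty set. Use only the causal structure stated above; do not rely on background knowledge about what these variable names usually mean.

Variables eligible for adjustment (non-descendants of ParentEd, excluding ParentEd and TestScore): {Motivation, Neighborhood, Tutoring}.
Backdoor paths from ParentEd to TestScore:
  P1: ParentEd <- Motivation <- Tutoring -> Neighborhood -> TestScore
  P2: ParentEd <- Motivation <- Neighborhood -> TestScore
  P3: ParentEd <- Motivation -> TestScore
The empty set is not sufficient: P1 (ParentEd <- Motivation <- Tutoring -> Neighborhood -> TestScore) has no collider blocking it and no conditioned non-collider, so it is open.
Try {Motivation}:
  P1: blocked at chain node Motivation ∈ conditioning set.
  P2: blocked at chain node Motivation ∈ conditioning set.
  P3: blocked at fork node Motivation ∈ conditioning set.
{Motivation} contains no descendant of ParentEd and blocks every backdoor path.
No other singleton works — e.g. {Tutoring} leaves P2 open — so {Motivation} is the unique smallest valid adjustment set.

{Motivation}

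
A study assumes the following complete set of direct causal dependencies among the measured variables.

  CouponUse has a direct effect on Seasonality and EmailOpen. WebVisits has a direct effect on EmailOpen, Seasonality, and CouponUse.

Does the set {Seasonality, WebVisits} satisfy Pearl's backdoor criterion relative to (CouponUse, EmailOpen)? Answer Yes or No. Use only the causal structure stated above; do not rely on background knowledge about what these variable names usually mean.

No

Backdoor paths from CouponUse to EmailOpen (paths whose first edge points into CouponUse):
  P1: CouponUse <- WebVisits -> EmailOpen
Condition 1 (no descendant of CouponUse in the set): FAILS — Seasonality is a descendant of CouponUse.
Condition 2 (every backdoor path blocked by {Seasonality, WebVisits}):
  P1: blocked at fork node WebVisits ∈ conditioning set.
{Seasonality, WebVisits} does not satisfy the backdoor criterion.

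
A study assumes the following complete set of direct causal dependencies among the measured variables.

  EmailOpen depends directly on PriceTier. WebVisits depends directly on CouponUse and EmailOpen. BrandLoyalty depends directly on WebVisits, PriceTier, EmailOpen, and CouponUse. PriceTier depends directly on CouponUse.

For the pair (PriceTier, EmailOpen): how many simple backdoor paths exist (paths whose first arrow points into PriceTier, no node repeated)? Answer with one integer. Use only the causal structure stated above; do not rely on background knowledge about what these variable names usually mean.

A backdoor path from PriceTier to EmailOpen is any simple undirected path whose first edge points into PriceTier (i.e. leaves PriceTier via a parent).
Parents of PriceTier: {CouponUse}.
Enumerating:
  P1: PriceTier <- CouponUse -> WebVisits <- EmailOpen
  P2: PriceTier <- CouponUse -> WebVisits -> BrandLoyalty <- EmailOpen
  P3: PriceTier <- CouponUse -> BrandLoyalty <- EmailOpen
  P4: PriceTier <- CouponUse -> BrandLoyalty <- WebVisits <- EmailOpen
That exhausts the simple backdoor paths. Count: 4.

4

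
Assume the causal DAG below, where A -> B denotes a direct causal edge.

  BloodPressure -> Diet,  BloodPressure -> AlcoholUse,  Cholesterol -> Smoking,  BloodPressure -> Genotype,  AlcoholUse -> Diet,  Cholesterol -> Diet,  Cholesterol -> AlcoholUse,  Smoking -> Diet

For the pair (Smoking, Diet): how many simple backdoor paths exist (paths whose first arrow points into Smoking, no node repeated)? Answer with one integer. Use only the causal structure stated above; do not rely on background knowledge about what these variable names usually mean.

3

A backdoor path from Smoking to Diet is any simple undirected path whose first edge points into Smoking (i.e. leaves Smoking via a parent).
Parents of Smoking: {Cholesterol}.
Enumerating:
  P1: Smoking <- Cholesterol -> AlcoholUse <- BloodPressure -> Diet
  P2: Smoking <- Cholesterol -> AlcoholUse -> Diet
  P3: Smoking <- Cholesterol -> Diet
That exhausts the simple backdoor paths. Count: 3.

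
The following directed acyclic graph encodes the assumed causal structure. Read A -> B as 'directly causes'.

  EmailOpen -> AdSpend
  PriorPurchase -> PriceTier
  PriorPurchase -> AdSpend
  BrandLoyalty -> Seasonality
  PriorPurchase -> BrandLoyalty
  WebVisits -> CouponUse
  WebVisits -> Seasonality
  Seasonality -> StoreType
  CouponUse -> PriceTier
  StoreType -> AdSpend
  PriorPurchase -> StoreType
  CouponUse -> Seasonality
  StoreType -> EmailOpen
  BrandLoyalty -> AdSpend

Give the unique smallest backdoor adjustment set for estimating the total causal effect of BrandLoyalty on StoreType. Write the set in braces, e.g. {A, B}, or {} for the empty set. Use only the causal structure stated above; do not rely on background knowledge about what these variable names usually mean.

Variables eligible for adjustment (non-descendants of BrandLoyalty, excluding BrandLoyalty and StoreType): {CouponUse, PriceTier, PriorPurchase, WebVisits}.
Backdoor paths from BrandLoyalty to StoreType:
  P1: BrandLoyalty <- PriorPurchase -> PriceTier <- CouponUse <- WebVisits -> Seasonality -> StoreType
  P2: BrandLoyalty <- PriorPurchase -> PriceTier <- CouponUse -> Seasonality -> StoreType
  P3: BrandLoyalty <- PriorPurchase -> StoreType
  P4: BrandLoyalty <- PriorPurchase -> AdSpend <- StoreType
  P5: BrandLoyalty <- PriorPurchase -> AdSpend <- EmailOpen <- StoreType
The empty set is not sufficient: P3 (BrandLoyalty <- PriorPurchase -> StoreType) has no collider blocking it and no conditioned non-collider, so it is open.
Try {PriorPurchase}:
  P1: blocked at fork node PriorPurchase ∈ conditioning set.
  P2: blocked at fork node PriorPurchase ∈ conditioning set.
  P3: blocked at fork node PriorPurchase ∈ conditioning set.
  P4: blocked at fork node PriorPurchase ∈ conditioning set.
  P5: blocked at fork node PriorPurchase ∈ conditioning set.
{PriorPurchase} contains no descendant of BrandLoyalty and blocks every backdoor path.
No other singleton works — e.g. {WebVisits} leaves P3 open — so {PriorPurchase} is the unique smallest valid adjustment set.

{PriorPurchase}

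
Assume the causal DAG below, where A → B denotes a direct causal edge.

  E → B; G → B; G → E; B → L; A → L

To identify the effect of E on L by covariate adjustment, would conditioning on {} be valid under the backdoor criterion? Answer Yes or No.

No

Backdoor paths from E to L (paths whose first edge points into E):
  P1: E <- G -> B -> L
Condition 1 (no descendant of E in the set): holds — descendants of E are {B, L}; none are in {}.
Condition 2 (every backdoor path blocked by {}):
  P1: open — no interior node is in the conditioning set.
{} does not satisfy the backdoor criterion.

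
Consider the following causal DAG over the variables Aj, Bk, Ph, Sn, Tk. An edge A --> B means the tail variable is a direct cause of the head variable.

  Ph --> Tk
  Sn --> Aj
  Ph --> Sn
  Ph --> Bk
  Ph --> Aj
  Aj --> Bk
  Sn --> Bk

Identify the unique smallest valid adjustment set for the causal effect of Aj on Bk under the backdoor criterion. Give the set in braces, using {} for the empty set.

{Ph, Sn}

Variables eligible for adjustment (non-descendants of Aj, excluding Aj and Bk): {Ph, Sn, Tk}.
Backdoor paths from Aj to Bk:
  P1: Aj <- Ph -> Sn -> Bk
  P2: Aj <- Ph -> Bk
  P3: Aj <- Sn <- Ph -> Bk
  P4: Aj <- Sn -> Bk
The empty set is not sufficient: P1 (Aj <- Ph -> Sn -> Bk) has no collider blocking it and no conditioned non-collider, so it is open.
Try {Ph, Sn}:
  P1: blocked at fork node Ph ∈ conditioning set.
  P2: blocked at fork node Ph ∈ conditioning set.
  P3: blocked at chain node Sn ∈ conditioning set.
  P4: blocked at fork node Sn ∈ conditioning set.
{Ph, Sn} contains no descendant of Aj and blocks every backdoor path.
Every element of {Ph, Sn} is needed (dropping Ph leaves P2 open; dropping Sn leaves P4 open), so no proper subset is valid.
Among all size-2 subsets of the eligible variables, only {Ph, Sn} blocks every backdoor path, so it is the unique smallest valid adjustment set.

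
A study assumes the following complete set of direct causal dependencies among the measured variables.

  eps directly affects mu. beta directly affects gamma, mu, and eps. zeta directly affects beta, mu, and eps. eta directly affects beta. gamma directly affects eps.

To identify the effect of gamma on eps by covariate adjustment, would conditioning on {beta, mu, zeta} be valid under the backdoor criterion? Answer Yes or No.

No

Backdoor paths from gamma to eps (paths whose first edge points into gamma):
  P1: gamma <- beta <- zeta -> eps
  P2: gamma <- beta <- zeta -> mu <- eps
  P3: gamma <- beta -> eps
  P4: gamma <- beta -> mu <- zeta -> eps
  P5: gamma <- beta -> mu <- eps
Condition 1 (no descendant of gamma in the set): FAILS — mu is a descendant of gamma.
Condition 2 (every backdoor path blocked by {beta, mu, zeta}):
  P1: blocked at chain node beta ∈ conditioning set.
  P2: blocked at chain node beta ∈ conditioning set.
  P3: blocked at fork node beta ∈ conditioning set.
  P4: blocked at fork node beta ∈ conditioning set.
  P5: blocked at fork node beta ∈ conditioning set.
{beta, mu, zeta} does not satisfy the backdoor criterion.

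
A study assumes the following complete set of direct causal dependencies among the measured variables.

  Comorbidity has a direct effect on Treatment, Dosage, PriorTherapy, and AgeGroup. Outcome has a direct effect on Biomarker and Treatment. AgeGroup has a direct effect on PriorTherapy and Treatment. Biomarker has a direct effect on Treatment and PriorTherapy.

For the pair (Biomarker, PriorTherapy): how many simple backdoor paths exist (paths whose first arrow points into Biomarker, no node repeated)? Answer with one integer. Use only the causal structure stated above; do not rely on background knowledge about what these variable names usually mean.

A backdoor path from Biomarker to PriorTherapy is any simple undirected path whose first edge points into Biomarker (i.e. leaves Biomarker via a parent).
Parents of Biomarker: {Outcome}.
Enumerating:
  P1: Biomarker <- Outcome -> Treatment <- Comorbidity -> AgeGroup -> PriorTherapy
  P2: Biomarker <- Outcome -> Treatment <- Comorbidity -> PriorTherapy
  P3: Biomarker <- Outcome -> Treatment <- AgeGroup <- Comorbidity -> PriorTherapy
  P4: Biomarker <- Outcome -> Treatment <- AgeGroup -> PriorTherapy
That exhausts the simple backdoor paths. Count: 4.

4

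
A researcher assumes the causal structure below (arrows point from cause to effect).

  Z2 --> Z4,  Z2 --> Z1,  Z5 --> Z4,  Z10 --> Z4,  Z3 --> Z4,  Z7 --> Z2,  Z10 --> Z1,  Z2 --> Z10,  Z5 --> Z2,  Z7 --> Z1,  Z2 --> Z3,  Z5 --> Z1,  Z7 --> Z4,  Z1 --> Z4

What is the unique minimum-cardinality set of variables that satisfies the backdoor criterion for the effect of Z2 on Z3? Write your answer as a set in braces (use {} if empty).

Variables eligible for adjustment (non-descendants of Z2, excluding Z2 and Z3): {Z5, Z7}.
Backdoor paths from Z2 to Z3:
  P1: Z2 <- Z5 -> Z1 <- Z7 -> Z4 <- Z3
  P2: Z2 <- Z5 -> Z1 <- Z10 -> Z4 <- Z3
  P3: Z2 <- Z5 -> Z1 -> Z4 <- Z3
  P4: Z2 <- Z5 -> Z4 <- Z3
  P5: Z2 <- Z7 -> Z1 <- Z5 -> Z4 <- Z3
  P6: Z2 <- Z7 -> Z1 <- Z10 -> Z4 <- Z3
  P7: Z2 <- Z7 -> Z1 -> Z4 <- Z3
  P8: Z2 <- Z7 -> Z4 <- Z3
Each backdoor path contains an unconditioned collider, so every path is already blocked with the empty conditioning set:
  P1: blocked at collider Z1 (neither it nor any descendant is in the conditioning set).
  P2: blocked at collider Z1 (neither it nor any descendant is in the conditioning set).
  P3: blocked at collider Z4 (neither it nor any descendant is in the conditioning set).
  P4: blocked at collider Z4 (neither it nor any descendant is in the conditioning set).
  P5: blocked at collider Z1 (neither it nor any descendant is in the conditioning set).
  P6: blocked at collider Z1 (neither it nor any descendant is in the conditioning set).
  P7: blocked at collider Z4 (neither it nor any descendant is in the conditioning set).
  P8: blocked at collider Z4 (neither it nor any descendant is in the conditioning set).
The empty set is therefore the unique smallest valid set.

{}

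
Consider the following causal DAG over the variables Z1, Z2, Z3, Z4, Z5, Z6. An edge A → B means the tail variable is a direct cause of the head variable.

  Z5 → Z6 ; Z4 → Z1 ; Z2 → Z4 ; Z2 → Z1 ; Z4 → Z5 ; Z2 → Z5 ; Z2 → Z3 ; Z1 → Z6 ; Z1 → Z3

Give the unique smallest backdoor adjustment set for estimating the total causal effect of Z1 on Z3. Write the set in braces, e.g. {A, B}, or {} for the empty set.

{Z2}

Variables eligible for adjustment (non-descendants of Z1, excluding Z1 and Z3): {Z2, Z4, Z5}.
Backdoor paths from Z1 to Z3:
  P1: Z1 <- Z2 -> Z3
  P2: Z1 <- Z4 <- Z2 -> Z3
  P3: Z1 <- Z4 -> Z5 <- Z2 -> Z3
The empty set is not sufficient: P1 (Z1 <- Z2 -> Z3) has no collider blocking it and no conditioned non-collider, so it is open.
Try {Z2}:
  P1: blocked at fork node Z2 ∈ conditioning set.
  P2: blocked at fork node Z2 ∈ conditioning set.
  P3: blocked at collider Z5 (neither it nor any descendant is in the conditioning set).
{Z2} contains no descendant of Z1 and blocks every backdoor path.
No other singleton works — e.g. {Z4} leaves P1 open — so {Z2} is the unique smallest valid adjustment set.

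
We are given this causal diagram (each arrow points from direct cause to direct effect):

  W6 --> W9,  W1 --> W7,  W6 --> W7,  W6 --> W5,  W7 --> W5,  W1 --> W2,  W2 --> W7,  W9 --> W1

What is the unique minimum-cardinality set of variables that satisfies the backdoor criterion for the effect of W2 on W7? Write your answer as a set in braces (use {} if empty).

Variables eligible for adjustment (non-descendants of W2, excluding W2 and W7): {W1, W6, W9}.
Backdoor paths from W2 to W7:
  P1: W2 <- W1 <- W9 <- W6 -> W7
  P2: W2 <- W1 <- W9 <- W6 -> W5 <- W7
  P3: W2 <- W1 -> W7
The empty set is not sufficient: P1 (W2 <- W1 <- W9 <- W6 -> W7) has no collider blocking it and no conditioned non-collider, so it is open.
Try {W1}:
  P1: blocked at chain node W1 ∈ conditioning set.
  P2: blocked at chain node W1 ∈ conditioning set.
  P3: blocked at fork node W1 ∈ conditioning set.
{W1} contains no descendant of W2 and blocks every backdoor path.
No other singleton works — e.g. {W6} leaves P3 open — so {W1} is the unique smallest valid adjustment set.

{W1}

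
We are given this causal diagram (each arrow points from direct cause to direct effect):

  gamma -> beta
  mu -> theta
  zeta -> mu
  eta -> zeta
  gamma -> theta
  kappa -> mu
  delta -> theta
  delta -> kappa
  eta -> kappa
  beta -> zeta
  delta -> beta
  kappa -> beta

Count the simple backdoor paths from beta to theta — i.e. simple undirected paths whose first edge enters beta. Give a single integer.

A backdoor path from beta to theta is any simple undirected path whose first edge points into beta (i.e. leaves beta via a parent).
Parents of beta: {delta, gamma, kappa}.
Enumerating:
  P1: beta <- delta -> kappa <- eta -> zeta -> mu -> theta
  P2: beta <- delta -> kappa -> mu -> theta
  P3: beta <- delta -> theta
  P4: beta <- gamma -> theta
  P5: beta <- kappa <- delta -> theta
  P6: beta <- kappa <- eta -> zeta -> mu -> theta
  P7: beta <- kappa -> mu -> theta
That exhausts the simple backdoor paths. Count: 7.

7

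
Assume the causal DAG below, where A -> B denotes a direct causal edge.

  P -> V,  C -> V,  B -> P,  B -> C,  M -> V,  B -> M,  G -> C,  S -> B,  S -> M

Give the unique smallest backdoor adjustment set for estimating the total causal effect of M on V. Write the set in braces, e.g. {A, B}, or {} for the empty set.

{B}

Variables eligible for adjustment (non-descendants of M, excluding M and V): {B, C, G, P, S}.
Backdoor paths from M to V:
  P1: M <- S -> B -> P -> V
  P2: M <- S -> B -> C -> V
  P3: M <- B -> P -> V
  P4: M <- B -> C -> V
The empty set is not sufficient: P1 (M <- S -> B -> P -> V) has no collider blocking it and no conditioned non-collider, so it is open.
Try {B}:
  P1: blocked at chain node B ∈ conditioning set.
  P2: blocked at chain node B ∈ conditioning set.
  P3: blocked at fork node B ∈ conditioning set.
  P4: blocked at fork node B ∈ conditioning set.
{B} contains no descendant of M and blocks every backdoor path.
No other singleton works — e.g. {G} leaves P1 open — so {B} is the unique smallest valid adjustment set.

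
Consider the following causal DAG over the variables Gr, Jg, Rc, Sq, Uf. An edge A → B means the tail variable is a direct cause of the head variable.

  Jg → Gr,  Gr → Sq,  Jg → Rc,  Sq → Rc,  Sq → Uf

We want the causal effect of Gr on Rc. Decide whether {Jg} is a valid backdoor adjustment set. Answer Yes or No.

Backdoor paths from Gr to Rc (paths whose first edge points into Gr):
  P1: Gr <- Jg -> Rc
Condition 1 (no descendant of Gr in the set): holds — descendants of Gr are {Rc, Sq, Uf}; none are in {Jg}.
Condition 2 (every backdoor path blocked by {Jg}):
  P1: blocked at fork node Jg ∈ conditioning set.
{Jg} satisfies the backdoor criterion.

Yes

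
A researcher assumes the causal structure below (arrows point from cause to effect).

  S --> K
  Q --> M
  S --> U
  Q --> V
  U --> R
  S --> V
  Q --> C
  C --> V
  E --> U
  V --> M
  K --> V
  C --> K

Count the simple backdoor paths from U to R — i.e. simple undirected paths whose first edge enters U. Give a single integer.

0

A backdoor path from U to R is any simple undirected path whose first edge points into U (i.e. leaves U via a parent).
Parents of U: {E, S}.
No simple path from any parent of U reaches R without revisiting U, so there are no backdoor paths.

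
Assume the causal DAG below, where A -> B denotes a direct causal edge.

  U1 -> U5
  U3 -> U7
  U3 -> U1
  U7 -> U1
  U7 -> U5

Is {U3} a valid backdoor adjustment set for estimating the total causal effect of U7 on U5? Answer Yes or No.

Backdoor paths from U7 to U5 (paths whose first edge points into U7):
  P1: U7 <- U3 -> U1 -> U5
Condition 1 (no descendant of U7 in the set): holds — descendants of U7 are {U1, U5}; none are in {U3}.
Condition 2 (every backdoor path blocked by {U3}):
  P1: blocked at fork node U3 ∈ conditioning set.
{U3} satisfies the backdoor criterion.

Yes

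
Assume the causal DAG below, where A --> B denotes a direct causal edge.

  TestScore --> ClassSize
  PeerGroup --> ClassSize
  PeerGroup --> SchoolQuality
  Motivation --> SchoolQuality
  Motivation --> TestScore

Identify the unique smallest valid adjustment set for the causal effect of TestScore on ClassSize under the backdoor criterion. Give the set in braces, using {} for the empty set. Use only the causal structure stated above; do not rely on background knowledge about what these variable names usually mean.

Variables eligible for adjustment (non-descendants of TestScore, excluding TestScore and ClassSize): {Motivation, PeerGroup, SchoolQuality}.
Backdoor paths from TestScore to ClassSize:
  P1: TestScore <- Motivation -> SchoolQuality <- PeerGroup -> ClassSize
Each backdoor path contains an unconditioned collider, so every path is already blocked with the empty conditioning set:
  P1: blocked at collider SchoolQuality (neither it nor any descendant is in the conditioning set).
The empty set is therefore the unique smallest valid set.

{}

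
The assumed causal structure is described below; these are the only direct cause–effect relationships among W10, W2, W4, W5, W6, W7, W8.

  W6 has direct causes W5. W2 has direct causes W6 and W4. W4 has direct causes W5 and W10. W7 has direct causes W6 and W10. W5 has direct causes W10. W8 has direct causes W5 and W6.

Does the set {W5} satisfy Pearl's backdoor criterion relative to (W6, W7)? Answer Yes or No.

Yes

Backdoor paths from W6 to W7 (paths whose first edge points into W6):
  P1: W6 <- W5 <- W10 -> W7
  P2: W6 <- W5 -> W4 <- W10 -> W7
Condition 1 (no descendant of W6 in the set): holds — descendants of W6 are {W2, W7, W8}; none are in {W5}.
Condition 2 (every backdoor path blocked by {W5}):
  P1: blocked at chain node W5 ∈ conditioning set.
  P2: blocked at fork node W5 ∈ conditioning set.
{W5} satisfies the backdoor criterion.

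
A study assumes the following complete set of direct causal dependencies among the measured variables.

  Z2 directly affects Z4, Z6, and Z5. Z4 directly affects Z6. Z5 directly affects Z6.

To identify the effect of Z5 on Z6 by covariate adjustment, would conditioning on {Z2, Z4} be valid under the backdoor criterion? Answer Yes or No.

Backdoor paths from Z5 to Z6 (paths whose first edge points into Z5):
  P1: Z5 <- Z2 -> Z4 -> Z6
  P2: Z5 <- Z2 -> Z6
Condition 1 (no descendant of Z5 in the set): holds — descendants of Z5 are {Z6}; none are in {Z2, Z4}.
Condition 2 (every backdoor path blocked by {Z2, Z4}):
  P1: blocked at fork node Z2 ∈ conditioning set.
  P2: blocked at fork node Z2 ∈ conditioning set.
{Z2, Z4} satisfies the backdoor criterion.

Yes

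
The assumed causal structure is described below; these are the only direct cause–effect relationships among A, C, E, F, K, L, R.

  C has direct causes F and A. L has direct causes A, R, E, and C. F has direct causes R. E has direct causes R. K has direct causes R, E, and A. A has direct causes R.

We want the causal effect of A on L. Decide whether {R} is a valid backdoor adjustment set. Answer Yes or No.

Backdoor paths from A to L (paths whose first edge points into A):
  P1: A <- R -> E -> L
  P2: A <- R -> F -> C -> L
  P3: A <- R -> K <- E -> L
  P4: A <- R -> L
Condition 1 (no descendant of A in the set): holds — descendants of A are {C, K, L}; none are in {R}.
Condition 2 (every backdoor path blocked by {R}):
  P1: blocked at fork node R ∈ conditioning set.
  P2: blocked at fork node R ∈ conditioning set.
  P3: blocked at fork node R ∈ conditioning set.
  P4: blocked at fork node R ∈ conditioning set.
{R} satisfies the backdoor criterion.

Yes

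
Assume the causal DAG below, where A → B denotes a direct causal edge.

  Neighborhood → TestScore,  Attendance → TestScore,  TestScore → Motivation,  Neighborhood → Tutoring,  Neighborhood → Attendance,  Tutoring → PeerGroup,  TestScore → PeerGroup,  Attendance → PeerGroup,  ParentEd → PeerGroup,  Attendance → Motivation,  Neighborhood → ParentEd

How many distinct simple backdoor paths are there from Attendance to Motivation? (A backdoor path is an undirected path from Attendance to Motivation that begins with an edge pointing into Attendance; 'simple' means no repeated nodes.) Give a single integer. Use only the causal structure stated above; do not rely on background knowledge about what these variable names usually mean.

3

A backdoor path from Attendance to Motivation is any simple undirected path whose first edge points into Attendance (i.e. leaves Attendance via a parent).
Parents of Attendance: {Neighborhood}.
Enumerating:
  P1: Attendance <- Neighborhood -> TestScore -> Motivation
  P2: Attendance <- Neighborhood -> Tutoring -> PeerGroup <- TestScore -> Motivation
  P3: Attendance <- Neighborhood -> ParentEd -> PeerGroup <- TestScore -> Motivation
That exhausts the simple backdoor paths. Count: 3.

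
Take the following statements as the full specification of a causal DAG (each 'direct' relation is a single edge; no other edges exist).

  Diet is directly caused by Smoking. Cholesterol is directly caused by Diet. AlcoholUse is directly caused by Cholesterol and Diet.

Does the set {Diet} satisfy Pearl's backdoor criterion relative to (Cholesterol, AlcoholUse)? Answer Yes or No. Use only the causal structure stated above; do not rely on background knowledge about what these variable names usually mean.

Yes

Backdoor paths from Cholesterol to AlcoholUse (paths whose first edge points into Cholesterol):
  P1: Cholesterol <- Diet -> AlcoholUse
Condition 1 (no descendant of Cholesterol in the set): holds — descendants of Cholesterol are {AlcoholUse}; none are in {Diet}.
Condition 2 (every backdoor path blocked by {Diet}):
  P1: blocked at fork node Diet ∈ conditioning set.
{Diet} satisfies the backdoor criterion.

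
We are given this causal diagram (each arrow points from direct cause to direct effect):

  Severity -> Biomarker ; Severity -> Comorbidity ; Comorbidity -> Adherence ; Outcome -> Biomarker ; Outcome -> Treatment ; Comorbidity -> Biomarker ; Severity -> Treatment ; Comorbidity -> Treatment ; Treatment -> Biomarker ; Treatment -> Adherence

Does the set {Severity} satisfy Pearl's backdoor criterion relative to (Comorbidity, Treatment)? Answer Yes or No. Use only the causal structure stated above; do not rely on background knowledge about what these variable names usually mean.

Yes

Backdoor paths from Comorbidity to Treatment (paths whose first edge points into Comorbidity):
  P1: Comorbidity <- Severity -> Treatment
  P2: Comorbidity <- Severity -> Biomarker <- Outcome -> Treatment
  P3: Comorbidity <- Severity -> Biomarker <- Treatment
Condition 1 (no descendant of Comorbidity in the set): holds — descendants of Comorbidity are {Adherence, Biomarker, Treatment}; none are in {Severity}.
Condition 2 (every backdoor path blocked by {Severity}):
  P1: blocked at fork node Severity ∈ conditioning set.
  P2: blocked at fork node Severity ∈ conditioning set.
  P3: blocked at fork node Severity ∈ conditioning set.
{Severity} satisfies the backdoor criterion.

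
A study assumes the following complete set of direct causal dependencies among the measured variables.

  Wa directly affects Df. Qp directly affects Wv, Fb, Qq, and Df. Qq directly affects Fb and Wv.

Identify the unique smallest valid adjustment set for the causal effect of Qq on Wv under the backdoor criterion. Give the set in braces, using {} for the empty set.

Variables eligible for adjustment (non-descendants of Qq, excluding Qq and Wv): {Df, Qp, Wa}.
Backdoor paths from Qq to Wv:
  P1: Qq <- Qp -> Wv
The empty set is not sufficient: P1 (Qq <- Qp -> Wv) has no collider blocking it and no conditioned non-collider, so it is open.
Try {Qp}:
  P1: blocked at fork node Qp ∈ conditioning set.
{Qp} contains no descendant of Qq and blocks every backdoor path.
No other singleton works — e.g. {Wa} leaves P1 open — so {Qp} is the unique smallest valid adjustment set.

{Qp}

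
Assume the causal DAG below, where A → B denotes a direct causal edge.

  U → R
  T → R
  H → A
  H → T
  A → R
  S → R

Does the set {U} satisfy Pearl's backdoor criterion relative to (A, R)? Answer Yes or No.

Backdoor paths from A to R (paths whose first edge points into A):
  P1: A <- H -> T -> R
Condition 1 (no descendant of A in the set): holds — descendants of A are {R}; none are in {U}.
Condition 2 (every backdoor path blocked by {U}):
  P1: open — no interior node is in the conditioning set.
{U} does not satisfy the backdoor criterion.

No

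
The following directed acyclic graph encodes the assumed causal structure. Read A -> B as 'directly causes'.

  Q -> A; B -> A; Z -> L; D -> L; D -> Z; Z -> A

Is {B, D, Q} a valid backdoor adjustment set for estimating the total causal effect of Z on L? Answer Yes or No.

Backdoor paths from Z to L (paths whose first edge points into Z):
  P1: Z <- D -> L
Condition 1 (no descendant of Z in the set): holds — descendants of Z are {A, L}; none are in {B, D, Q}.
Condition 2 (every backdoor path blocked by {B, D, Q}):
  P1: blocked at fork node D ∈ conditioning set.
{B, D, Q} satisfies the backdoor criterion.

Yes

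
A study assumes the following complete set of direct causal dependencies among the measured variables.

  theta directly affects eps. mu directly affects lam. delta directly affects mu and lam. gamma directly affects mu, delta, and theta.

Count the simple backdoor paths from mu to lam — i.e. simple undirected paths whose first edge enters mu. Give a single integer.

2

A backdoor path from mu to lam is any simple undirected path whose first edge points into mu (i.e. leaves mu via a parent).
Parents of mu: {delta, gamma}.
Enumerating:
  P1: mu <- gamma -> delta -> lam
  P2: mu <- delta -> lam
That exhausts the simple backdoor paths. Count: 2.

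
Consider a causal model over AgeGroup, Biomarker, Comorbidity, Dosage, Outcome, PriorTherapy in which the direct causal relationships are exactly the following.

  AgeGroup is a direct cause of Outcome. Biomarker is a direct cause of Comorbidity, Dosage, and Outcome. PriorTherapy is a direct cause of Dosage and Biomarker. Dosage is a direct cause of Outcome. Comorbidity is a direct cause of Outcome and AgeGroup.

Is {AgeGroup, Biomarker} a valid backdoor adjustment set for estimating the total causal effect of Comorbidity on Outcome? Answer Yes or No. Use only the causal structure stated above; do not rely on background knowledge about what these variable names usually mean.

Backdoor paths from Comorbidity to Outcome (paths whose first edge points into Comorbidity):
  P1: Comorbidity <- Biomarker <- PriorTherapy -> Dosage -> Outcome
  P2: Comorbidity <- Biomarker -> Dosage -> Outcome
  P3: Comorbidity <- Biomarker -> Outcome
Condition 1 (no descendant of Comorbidity in the set): FAILS — AgeGroup is a descendant of Comorbidity.
Condition 2 (every backdoor path blocked by {AgeGroup, Biomarker}):
  P1: blocked at chain node Biomarker ∈ conditioning set.
  P2: blocked at fork node Biomarker ∈ conditioning set.
  P3: blocked at fork node Biomarker ∈ conditioning set.
{AgeGroup, Biomarker} does not satisfy the backdoor criterion.

No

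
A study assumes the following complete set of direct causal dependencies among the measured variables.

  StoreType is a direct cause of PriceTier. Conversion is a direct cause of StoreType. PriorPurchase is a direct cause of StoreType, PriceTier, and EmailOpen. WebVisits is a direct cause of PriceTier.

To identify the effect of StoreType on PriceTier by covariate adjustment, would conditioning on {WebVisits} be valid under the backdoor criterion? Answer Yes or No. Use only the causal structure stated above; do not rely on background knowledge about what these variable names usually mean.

No

Backdoor paths from StoreType to PriceTier (paths whose first edge points into StoreType):
  P1: StoreType <- PriorPurchase -> PriceTier
Condition 1 (no descendant of StoreType in the set): holds — descendants of StoreType are {PriceTier}; none are in {WebVisits}.
Condition 2 (every backdoor path blocked by {WebVisits}):
  P1: open — no interior node is in the conditioning set.
{WebVisits} does not satisfy the backdoor criterion.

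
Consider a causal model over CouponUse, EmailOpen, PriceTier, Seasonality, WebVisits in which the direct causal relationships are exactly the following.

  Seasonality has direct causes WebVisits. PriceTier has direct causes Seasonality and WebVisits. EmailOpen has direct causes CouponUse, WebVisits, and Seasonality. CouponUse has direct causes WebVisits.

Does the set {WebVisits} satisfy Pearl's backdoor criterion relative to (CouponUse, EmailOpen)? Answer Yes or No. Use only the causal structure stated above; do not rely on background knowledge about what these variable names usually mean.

Backdoor paths from CouponUse to EmailOpen (paths whose first edge points into CouponUse):
  P1: CouponUse <- WebVisits -> Seasonality -> EmailOpen
  P2: CouponUse <- WebVisits -> EmailOpen
  P3: CouponUse <- WebVisits -> PriceTier <- Seasonality -> EmailOpen
Condition 1 (no descendant of CouponUse in the set): holds — descendants of CouponUse are {EmailOpen}; none are in {WebVisits}.
Condition 2 (every backdoor path blocked by {WebVisits}):
  P1: blocked at fork node WebVisits ∈ conditioning set.
  P2: blocked at fork node WebVisits ∈ conditioning set.
  P3: blocked at fork node WebVisits ∈ conditioning set.
{WebVisits} satisfies the backdoor criterion.

Yes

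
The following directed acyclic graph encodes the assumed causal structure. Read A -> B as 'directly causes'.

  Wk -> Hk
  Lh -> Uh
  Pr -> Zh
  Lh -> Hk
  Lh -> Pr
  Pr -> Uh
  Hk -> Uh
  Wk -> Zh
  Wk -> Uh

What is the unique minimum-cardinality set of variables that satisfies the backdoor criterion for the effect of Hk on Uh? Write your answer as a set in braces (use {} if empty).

{Lh, Wk}

Variables eligible for adjustment (non-descendants of Hk, excluding Hk and Uh): {Lh, Pr, Wk, Zh}.
Backdoor paths from Hk to Uh:
  P1: Hk <- Lh -> Pr -> Zh <- Wk -> Uh
  P2: Hk <- Lh -> Pr -> Uh
  P3: Hk <- Lh -> Uh
  P4: Hk <- Wk -> Zh <- Pr <- Lh -> Uh
  P5: Hk <- Wk -> Zh <- Pr -> Uh
  P6: Hk <- Wk -> Uh
The empty set is not sufficient: P2 (Hk <- Lh -> Pr -> Uh) has no collider blocking it and no conditioned non-collider, so it is open.
Try {Lh, Wk}:
  P1: blocked at fork node Lh ∈ conditioning set.
  P2: blocked at fork node Lh ∈ conditioning set.
  P3: blocked at fork node Lh ∈ conditioning set.
  P4: blocked at fork node Wk ∈ conditioning set.
  P5: blocked at fork node Wk ∈ conditioning set.
  P6: blocked at fork node Wk ∈ conditioning set.
{Lh, Wk} contains no descendant of Hk and blocks every backdoor path.
Every element of {Lh, Wk} is needed (dropping Lh leaves P2 open; dropping Wk leaves P6 open), so no proper subset is valid.
Among all size-2 subsets of the eligible variables, only {Lh, Wk} blocks every backdoor path, so it is the unique smallest valid adjustment set.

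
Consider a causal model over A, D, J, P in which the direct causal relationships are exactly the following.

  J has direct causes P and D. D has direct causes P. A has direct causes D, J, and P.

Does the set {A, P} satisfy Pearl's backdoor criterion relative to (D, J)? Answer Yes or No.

Backdoor paths from D to J (paths whose first edge points into D):
  P1: D <- P -> J
  P2: D <- P -> A <- J
Condition 1 (no descendant of D in the set): FAILS — A is a descendant of D.
Condition 2 (every backdoor path blocked by {A, P}):
  P1: blocked at fork node P ∈ conditioning set.
  P2: blocked at fork node P ∈ conditioning set.
{A, P} does not satisfy the backdoor criterion.

No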